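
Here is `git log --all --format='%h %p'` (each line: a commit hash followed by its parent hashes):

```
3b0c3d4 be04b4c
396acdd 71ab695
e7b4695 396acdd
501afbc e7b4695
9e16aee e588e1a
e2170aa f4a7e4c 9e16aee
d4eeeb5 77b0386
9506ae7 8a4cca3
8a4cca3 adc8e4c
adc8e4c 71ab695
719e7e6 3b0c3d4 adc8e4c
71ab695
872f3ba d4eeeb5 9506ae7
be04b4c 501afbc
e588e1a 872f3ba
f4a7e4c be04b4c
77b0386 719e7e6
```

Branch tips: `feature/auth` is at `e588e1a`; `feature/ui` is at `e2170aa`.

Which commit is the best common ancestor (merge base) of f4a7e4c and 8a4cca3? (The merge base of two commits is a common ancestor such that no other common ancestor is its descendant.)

Ancestors of f4a7e4c: {396acdd, 501afbc, 71ab695, be04b4c, e7b4695, f4a7e4c}.
Ancestors of 8a4cca3: {71ab695, 8a4cca3, adc8e4c}.
Common ancestors: {71ab695}.
The only common ancestor is 71ab695, so it is the merge base.

71ab695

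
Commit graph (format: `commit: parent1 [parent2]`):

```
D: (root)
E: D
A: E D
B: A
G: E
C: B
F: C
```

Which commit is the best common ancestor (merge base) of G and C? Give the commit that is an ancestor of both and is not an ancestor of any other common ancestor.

E

Ancestors of G: {D, E, G}.
Ancestors of C: {A, B, C, D, E}.
Common ancestors: {D, E}.
Among these, E is not an ancestor of any other common ancestor — it is the merge base.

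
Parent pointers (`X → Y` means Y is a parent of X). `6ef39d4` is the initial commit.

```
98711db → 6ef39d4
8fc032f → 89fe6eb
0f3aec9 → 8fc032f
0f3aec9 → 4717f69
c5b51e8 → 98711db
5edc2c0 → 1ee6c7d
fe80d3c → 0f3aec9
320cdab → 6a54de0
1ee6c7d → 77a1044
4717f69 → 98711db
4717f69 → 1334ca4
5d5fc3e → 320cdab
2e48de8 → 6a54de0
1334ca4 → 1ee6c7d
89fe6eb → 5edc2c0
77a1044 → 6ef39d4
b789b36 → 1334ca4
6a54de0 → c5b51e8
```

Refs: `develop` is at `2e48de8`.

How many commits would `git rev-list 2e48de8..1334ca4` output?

3

Reachable from 1334ca4: {1334ca4, 1ee6c7d, 6ef39d4, 77a1044}.
Reachable from 2e48de8: {2e48de8, 6a54de0, 6ef39d4, 98711db, c5b51e8}.
In 1334ca4's history but not 2e48de8's: {1334ca4, 1ee6c7d, 77a1044} — 3 commits.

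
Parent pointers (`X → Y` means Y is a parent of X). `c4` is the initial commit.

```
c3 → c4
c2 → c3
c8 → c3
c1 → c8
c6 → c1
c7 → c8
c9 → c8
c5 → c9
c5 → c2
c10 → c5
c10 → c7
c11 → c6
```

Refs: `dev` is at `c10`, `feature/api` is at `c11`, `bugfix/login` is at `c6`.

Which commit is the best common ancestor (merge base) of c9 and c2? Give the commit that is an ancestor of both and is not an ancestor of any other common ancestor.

c3

Ancestors of c9: {c3, c4, c8, c9}.
Ancestors of c2: {c2, c3, c4}.
Common ancestors: {c3, c4}.
Among these, c3 is not an ancestor of any other common ancestor — it is the merge base.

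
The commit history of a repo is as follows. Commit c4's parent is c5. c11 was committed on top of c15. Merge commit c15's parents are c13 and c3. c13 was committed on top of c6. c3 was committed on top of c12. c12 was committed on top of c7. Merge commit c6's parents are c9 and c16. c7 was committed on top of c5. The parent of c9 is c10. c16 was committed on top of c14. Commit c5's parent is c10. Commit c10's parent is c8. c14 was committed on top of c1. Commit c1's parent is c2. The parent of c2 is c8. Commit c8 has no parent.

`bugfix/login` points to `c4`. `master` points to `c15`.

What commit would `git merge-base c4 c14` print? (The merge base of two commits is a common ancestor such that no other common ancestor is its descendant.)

c8

Ancestors of c4: {c10, c4, c5, c8}.
Ancestors of c14: {c1, c14, c2, c8}.
Common ancestors: {c8}.
The only common ancestor is c8, so it is the merge base.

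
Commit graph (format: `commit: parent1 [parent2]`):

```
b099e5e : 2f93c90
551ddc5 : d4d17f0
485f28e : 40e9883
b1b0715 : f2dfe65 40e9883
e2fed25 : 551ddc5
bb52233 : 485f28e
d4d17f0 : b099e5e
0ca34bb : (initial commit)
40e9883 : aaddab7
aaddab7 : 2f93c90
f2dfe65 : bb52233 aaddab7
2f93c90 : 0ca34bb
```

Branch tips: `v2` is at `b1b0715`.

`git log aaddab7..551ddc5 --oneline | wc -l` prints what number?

Reachable from 551ddc5: {0ca34bb, 2f93c90, 551ddc5, b099e5e, d4d17f0}.
Reachable from aaddab7: {0ca34bb, 2f93c90, aaddab7}.
In 551ddc5's history but not aaddab7's: {551ddc5, b099e5e, d4d17f0} — 3 commits.

3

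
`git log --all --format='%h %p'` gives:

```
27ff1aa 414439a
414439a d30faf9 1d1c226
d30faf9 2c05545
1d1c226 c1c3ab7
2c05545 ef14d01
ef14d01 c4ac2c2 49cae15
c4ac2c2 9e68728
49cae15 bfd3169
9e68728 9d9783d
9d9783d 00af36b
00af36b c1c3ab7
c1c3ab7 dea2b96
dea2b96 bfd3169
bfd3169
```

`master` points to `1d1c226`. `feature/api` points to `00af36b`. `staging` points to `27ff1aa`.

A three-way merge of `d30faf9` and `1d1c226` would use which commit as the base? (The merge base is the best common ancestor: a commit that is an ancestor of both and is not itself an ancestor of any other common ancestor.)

Ancestors of d30faf9: {00af36b, 2c05545, 49cae15, 9d9783d, 9e68728, bfd3169, c1c3ab7, c4ac2c2, d30faf9, dea2b96, ef14d01}.
Ancestors of 1d1c226: {1d1c226, bfd3169, c1c3ab7, dea2b96}.
Common ancestors: {bfd3169, c1c3ab7, dea2b96}.
Among these, c1c3ab7 is not an ancestor of any other common ancestor — it is the merge base.

c1c3ab7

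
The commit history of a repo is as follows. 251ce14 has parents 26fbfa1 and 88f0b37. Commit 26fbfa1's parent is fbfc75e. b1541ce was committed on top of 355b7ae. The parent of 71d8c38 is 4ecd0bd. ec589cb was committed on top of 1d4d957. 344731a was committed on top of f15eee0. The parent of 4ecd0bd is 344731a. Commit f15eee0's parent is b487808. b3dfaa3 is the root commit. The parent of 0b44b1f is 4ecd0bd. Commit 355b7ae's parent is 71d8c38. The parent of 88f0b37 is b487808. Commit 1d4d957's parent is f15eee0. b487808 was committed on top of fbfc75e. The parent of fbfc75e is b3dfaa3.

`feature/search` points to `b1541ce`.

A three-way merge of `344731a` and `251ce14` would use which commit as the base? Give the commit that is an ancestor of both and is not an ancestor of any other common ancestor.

Ancestors of 344731a: {344731a, b3dfaa3, b487808, f15eee0, fbfc75e}.
Ancestors of 251ce14: {251ce14, 26fbfa1, 88f0b37, b3dfaa3, b487808, fbfc75e}.
Common ancestors: {b3dfaa3, b487808, fbfc75e}.
Among these, b487808 is not an ancestor of any other common ancestor — it is the merge base.

b487808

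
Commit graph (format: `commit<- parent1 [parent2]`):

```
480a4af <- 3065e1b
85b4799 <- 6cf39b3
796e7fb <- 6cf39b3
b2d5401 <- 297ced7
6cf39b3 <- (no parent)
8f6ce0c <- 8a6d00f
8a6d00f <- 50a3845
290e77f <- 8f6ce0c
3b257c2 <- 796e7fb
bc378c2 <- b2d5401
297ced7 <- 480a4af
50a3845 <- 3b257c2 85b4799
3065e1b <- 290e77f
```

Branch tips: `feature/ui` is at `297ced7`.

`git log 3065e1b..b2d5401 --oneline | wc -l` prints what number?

3

Reachable from b2d5401: {290e77f, 297ced7, 3065e1b, 3b257c2, 480a4af, 50a3845, 6cf39b3, 796e7fb, 85b4799, 8a6d00f, 8f6ce0c, b2d5401}.
Reachable from 3065e1b: {290e77f, 3065e1b, 3b257c2, 50a3845, 6cf39b3, 796e7fb, 85b4799, 8a6d00f, 8f6ce0c}.
In b2d5401's history but not 3065e1b's: {297ced7, 480a4af, b2d5401} — 3 commits.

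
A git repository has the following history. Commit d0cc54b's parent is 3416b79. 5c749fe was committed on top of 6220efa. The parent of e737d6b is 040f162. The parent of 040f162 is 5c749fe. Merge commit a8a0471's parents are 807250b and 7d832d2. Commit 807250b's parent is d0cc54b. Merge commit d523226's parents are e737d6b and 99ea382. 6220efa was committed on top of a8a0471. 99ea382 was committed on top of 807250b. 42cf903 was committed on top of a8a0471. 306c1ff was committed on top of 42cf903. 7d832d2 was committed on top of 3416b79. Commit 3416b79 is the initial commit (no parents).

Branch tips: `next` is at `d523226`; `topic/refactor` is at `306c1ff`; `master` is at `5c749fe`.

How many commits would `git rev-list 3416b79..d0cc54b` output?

1

Reachable from d0cc54b: {3416b79, d0cc54b}.
Reachable from 3416b79: {3416b79}.
In d0cc54b's history but not 3416b79's: {d0cc54b} — 1 commit.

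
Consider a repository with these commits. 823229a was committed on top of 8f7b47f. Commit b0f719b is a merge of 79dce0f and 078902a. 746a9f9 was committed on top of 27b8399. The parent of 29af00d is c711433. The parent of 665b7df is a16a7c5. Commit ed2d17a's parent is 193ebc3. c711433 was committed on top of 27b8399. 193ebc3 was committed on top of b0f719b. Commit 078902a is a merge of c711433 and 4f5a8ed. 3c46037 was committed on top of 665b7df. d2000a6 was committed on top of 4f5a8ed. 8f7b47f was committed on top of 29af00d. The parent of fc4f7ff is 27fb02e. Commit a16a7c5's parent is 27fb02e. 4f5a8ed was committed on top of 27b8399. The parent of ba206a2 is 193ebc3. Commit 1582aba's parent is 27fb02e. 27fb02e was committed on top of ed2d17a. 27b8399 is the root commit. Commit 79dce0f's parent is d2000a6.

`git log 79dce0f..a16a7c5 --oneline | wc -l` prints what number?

7

Reachable from a16a7c5: {078902a, 193ebc3, 27b8399, 27fb02e, 4f5a8ed, 79dce0f, a16a7c5, b0f719b, c711433, d2000a6, ed2d17a}.
Reachable from 79dce0f: {27b8399, 4f5a8ed, 79dce0f, d2000a6}.
In a16a7c5's history but not 79dce0f's: {078902a, 193ebc3, 27fb02e, a16a7c5, b0f719b, c711433, ed2d17a} — 7 commits.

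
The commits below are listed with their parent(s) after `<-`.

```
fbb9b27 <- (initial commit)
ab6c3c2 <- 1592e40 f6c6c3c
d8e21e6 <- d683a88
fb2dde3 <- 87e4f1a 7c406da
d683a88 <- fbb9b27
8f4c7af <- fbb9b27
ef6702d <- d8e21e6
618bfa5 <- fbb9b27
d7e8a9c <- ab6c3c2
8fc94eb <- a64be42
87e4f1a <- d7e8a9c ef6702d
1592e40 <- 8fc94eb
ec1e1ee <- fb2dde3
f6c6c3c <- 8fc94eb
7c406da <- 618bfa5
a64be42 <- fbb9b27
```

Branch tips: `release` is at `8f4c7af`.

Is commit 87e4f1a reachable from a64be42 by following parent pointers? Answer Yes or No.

No

Ancestors of a64be42: {a64be42, fbb9b27}.
87e4f1a is not in that set, so it is not an ancestor of a64be42.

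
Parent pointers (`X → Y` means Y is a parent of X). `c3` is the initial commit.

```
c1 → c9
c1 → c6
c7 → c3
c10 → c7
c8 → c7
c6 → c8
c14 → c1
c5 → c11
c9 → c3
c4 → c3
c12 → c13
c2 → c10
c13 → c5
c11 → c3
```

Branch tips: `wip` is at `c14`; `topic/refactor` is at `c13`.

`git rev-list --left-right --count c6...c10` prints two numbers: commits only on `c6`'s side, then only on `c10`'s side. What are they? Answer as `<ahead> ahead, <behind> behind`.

2 ahead, 1 behind

Reachable from c6: {c3, c6, c7, c8}.
Reachable from c10: {c10, c3, c7}.
Only in c6's history (ahead): {c6, c8} — 2.
Only in c10's history (behind): {c10} — 1.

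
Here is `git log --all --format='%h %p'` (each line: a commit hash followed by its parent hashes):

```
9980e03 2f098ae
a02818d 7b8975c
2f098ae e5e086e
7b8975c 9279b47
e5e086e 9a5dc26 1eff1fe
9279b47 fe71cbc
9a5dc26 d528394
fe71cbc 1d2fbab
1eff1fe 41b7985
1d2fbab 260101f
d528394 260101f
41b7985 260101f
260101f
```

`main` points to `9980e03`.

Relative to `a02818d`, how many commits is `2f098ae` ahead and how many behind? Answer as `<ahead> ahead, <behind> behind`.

Reachable from 2f098ae: {1eff1fe, 260101f, 2f098ae, 41b7985, 9a5dc26, d528394, e5e086e}.
Reachable from a02818d: {1d2fbab, 260101f, 7b8975c, 9279b47, a02818d, fe71cbc}.
Only in 2f098ae's history (ahead): {1eff1fe, 2f098ae, 41b7985, 9a5dc26, d528394, e5e086e} — 6.
Only in a02818d's history (behind): {1d2fbab, 7b8975c, 9279b47, a02818d, fe71cbc} — 5.

6 ahead, 5 behind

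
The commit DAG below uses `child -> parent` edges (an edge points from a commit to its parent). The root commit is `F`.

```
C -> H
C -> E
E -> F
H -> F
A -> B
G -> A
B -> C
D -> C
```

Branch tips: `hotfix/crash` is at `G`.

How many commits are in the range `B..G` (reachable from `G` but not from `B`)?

2

Reachable from G: {A, B, C, E, F, G, H}.
Reachable from B: {B, C, E, F, H}.
In G's history but not B's: {A, G} — 2 commits.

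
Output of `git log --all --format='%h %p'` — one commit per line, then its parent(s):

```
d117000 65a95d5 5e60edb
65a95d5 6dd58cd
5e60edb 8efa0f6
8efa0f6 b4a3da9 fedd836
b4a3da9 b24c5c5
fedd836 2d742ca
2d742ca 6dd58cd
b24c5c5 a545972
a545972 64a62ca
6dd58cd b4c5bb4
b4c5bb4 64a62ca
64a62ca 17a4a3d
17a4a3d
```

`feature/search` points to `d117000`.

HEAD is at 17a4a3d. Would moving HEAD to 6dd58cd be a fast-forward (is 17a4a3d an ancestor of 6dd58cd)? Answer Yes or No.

A fast-forward from 17a4a3d to 6dd58cd is possible iff 17a4a3d is an ancestor of 6dd58cd.
Ancestors of 6dd58cd: {17a4a3d, 64a62ca, 6dd58cd, b4c5bb4}.
17a4a3d is among them, so fast-forward is possible.

Yes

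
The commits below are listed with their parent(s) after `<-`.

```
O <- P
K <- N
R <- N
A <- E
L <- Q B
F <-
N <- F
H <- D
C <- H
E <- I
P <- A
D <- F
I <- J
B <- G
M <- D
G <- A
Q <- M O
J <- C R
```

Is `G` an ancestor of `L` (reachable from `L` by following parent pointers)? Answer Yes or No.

Yes

Ancestors of L (commits reachable by following parents): {A, B, C, D, E, F, G, H, I, J, L, M, N, O, P, Q, R}.
G is in that set, so it is an ancestor of L.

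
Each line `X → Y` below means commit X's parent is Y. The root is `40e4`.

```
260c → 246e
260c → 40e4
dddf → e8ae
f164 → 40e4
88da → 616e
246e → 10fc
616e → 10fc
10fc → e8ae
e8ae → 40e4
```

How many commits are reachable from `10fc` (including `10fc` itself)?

3

Walking parent pointers from 10fc: reachable set = {10fc, 40e4, e8ae}.
That is 3 commits.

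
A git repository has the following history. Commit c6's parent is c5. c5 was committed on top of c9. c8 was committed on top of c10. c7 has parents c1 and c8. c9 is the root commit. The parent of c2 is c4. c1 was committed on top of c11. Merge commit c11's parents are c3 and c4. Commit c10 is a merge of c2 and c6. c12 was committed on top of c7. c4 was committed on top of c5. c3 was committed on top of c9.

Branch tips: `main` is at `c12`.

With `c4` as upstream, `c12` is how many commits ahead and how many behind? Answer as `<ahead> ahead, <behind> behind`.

9 ahead, 0 behind

Reachable from c12: {c1, c10, c11, c12, c2, c3, c4, c5, c6, c7, c8, c9}.
Reachable from c4: {c4, c5, c9}.
Only in c12's history (ahead): {c1, c10, c11, c12, c2, c3, c6, c7, c8} — 9.
Only in c4's history (behind): {} — 0.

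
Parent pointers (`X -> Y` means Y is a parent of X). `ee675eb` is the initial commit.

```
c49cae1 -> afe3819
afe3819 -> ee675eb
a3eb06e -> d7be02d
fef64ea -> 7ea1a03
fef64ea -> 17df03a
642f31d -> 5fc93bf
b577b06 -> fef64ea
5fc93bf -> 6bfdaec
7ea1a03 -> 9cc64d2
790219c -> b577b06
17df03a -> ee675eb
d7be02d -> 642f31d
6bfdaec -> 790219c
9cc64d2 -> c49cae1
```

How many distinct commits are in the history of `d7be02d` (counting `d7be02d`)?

13

Walking parent pointers from d7be02d: reachable set = {17df03a, 5fc93bf, 642f31d, 6bfdaec, 790219c, 7ea1a03, 9cc64d2, afe3819, b577b06, c49cae1, d7be02d, ee675eb, fef64ea}.
That is 13 commits.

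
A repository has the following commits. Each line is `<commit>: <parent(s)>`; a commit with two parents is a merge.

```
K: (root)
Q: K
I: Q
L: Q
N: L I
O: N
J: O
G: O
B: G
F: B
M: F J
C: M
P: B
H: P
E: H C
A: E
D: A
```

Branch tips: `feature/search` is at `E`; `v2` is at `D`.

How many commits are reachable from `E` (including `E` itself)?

15

Walking parent pointers from E: reachable set = {B, C, E, F, G, H, I, J, K, L, M, N, O, P, Q}.
That is 15 commits.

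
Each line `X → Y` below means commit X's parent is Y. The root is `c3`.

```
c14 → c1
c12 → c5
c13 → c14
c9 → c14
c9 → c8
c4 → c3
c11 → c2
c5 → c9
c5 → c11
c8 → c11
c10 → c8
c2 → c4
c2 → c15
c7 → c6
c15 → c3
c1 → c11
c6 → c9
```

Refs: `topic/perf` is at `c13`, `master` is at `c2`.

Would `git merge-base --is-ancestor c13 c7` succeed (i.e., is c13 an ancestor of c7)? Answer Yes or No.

Ancestors of c7: {c1, c11, c14, c15, c2, c3, c4, c6, c7, c8, c9}.
c13 is not in that set, so it is not an ancestor of c7.

No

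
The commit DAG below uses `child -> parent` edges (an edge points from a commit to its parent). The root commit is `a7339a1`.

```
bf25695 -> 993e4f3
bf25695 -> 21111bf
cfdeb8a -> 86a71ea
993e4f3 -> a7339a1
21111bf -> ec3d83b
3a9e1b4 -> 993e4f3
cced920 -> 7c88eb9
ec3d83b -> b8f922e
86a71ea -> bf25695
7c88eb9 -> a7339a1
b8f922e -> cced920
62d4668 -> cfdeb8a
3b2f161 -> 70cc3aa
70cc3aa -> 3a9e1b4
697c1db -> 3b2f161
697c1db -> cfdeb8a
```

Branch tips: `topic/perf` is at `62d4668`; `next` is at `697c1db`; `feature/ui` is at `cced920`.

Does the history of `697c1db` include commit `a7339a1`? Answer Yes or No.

Ancestors of 697c1db (commits reachable by following parents): {21111bf, 3a9e1b4, 3b2f161, 697c1db, 70cc3aa, 7c88eb9, 86a71ea, 993e4f3, a7339a1, b8f922e, bf25695, cced920, cfdeb8a, ec3d83b}.
a7339a1 is in that set, so it is an ancestor of 697c1db.

Yes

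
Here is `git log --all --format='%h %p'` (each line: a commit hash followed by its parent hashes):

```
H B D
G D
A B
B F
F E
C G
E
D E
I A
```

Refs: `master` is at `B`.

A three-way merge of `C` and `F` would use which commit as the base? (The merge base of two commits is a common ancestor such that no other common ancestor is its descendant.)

E

Ancestors of C: {C, D, E, G}.
Ancestors of F: {E, F}.
Common ancestors: {E}.
The only common ancestor is E, so it is the merge base.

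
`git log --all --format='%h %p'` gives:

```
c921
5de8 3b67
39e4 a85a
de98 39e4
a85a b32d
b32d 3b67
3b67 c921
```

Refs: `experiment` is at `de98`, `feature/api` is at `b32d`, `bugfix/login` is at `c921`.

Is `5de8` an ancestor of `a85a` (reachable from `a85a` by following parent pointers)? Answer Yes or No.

Ancestors of a85a: {3b67, a85a, b32d, c921}.
5de8 is not in that set, so it is not an ancestor of a85a.

No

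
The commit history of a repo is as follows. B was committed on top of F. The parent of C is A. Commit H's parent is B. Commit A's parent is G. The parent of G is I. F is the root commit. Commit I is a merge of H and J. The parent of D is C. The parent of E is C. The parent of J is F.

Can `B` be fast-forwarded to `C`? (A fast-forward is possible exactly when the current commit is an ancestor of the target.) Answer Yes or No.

Yes

A fast-forward from B to C is possible iff B is an ancestor of C.
Ancestors of C: {A, B, C, F, G, H, I, J}.
B is among them, so fast-forward is possible.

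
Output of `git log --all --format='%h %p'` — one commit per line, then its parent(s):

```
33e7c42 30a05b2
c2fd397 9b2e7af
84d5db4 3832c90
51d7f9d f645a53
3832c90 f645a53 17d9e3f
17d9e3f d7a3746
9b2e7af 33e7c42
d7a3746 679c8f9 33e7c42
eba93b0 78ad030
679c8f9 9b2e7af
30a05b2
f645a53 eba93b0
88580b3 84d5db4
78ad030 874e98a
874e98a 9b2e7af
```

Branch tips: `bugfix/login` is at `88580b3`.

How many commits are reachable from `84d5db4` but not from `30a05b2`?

Reachable from 84d5db4: {17d9e3f, 30a05b2, 33e7c42, 3832c90, 679c8f9, 78ad030, 84d5db4, 874e98a, 9b2e7af, d7a3746, eba93b0, f645a53}.
Reachable from 30a05b2: {30a05b2}.
In 84d5db4's history but not 30a05b2's: {17d9e3f, 33e7c42, 3832c90, 679c8f9, 78ad030, 84d5db4, 874e98a, 9b2e7af, d7a3746, eba93b0, f645a53} — 11 commits.

11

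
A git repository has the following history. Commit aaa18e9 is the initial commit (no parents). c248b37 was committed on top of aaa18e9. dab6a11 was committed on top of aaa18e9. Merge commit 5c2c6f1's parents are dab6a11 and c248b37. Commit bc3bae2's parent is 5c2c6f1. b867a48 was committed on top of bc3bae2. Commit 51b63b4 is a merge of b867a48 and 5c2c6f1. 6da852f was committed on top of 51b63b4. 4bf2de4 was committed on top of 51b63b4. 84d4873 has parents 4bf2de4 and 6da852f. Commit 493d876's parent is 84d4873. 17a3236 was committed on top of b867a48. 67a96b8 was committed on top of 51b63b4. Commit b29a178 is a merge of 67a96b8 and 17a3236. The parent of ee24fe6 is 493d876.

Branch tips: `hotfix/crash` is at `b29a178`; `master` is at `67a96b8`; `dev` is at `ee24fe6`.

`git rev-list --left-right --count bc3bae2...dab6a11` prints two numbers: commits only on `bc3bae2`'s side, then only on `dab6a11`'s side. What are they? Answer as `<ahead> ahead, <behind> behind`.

Reachable from bc3bae2: {5c2c6f1, aaa18e9, bc3bae2, c248b37, dab6a11}.
Reachable from dab6a11: {aaa18e9, dab6a11}.
Only in bc3bae2's history (ahead): {5c2c6f1, bc3bae2, c248b37} — 3.
Only in dab6a11's history (behind): {} — 0.

3 ahead, 0 behind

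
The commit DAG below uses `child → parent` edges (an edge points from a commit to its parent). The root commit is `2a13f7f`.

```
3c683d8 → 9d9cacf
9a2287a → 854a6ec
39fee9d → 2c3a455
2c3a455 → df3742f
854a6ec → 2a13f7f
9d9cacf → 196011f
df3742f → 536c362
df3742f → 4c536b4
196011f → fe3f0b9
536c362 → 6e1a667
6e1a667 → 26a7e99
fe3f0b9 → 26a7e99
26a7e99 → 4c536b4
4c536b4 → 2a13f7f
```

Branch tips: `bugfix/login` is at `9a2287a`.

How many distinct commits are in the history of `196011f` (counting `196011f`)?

5

Walking parent pointers from 196011f: reachable set = {196011f, 26a7e99, 2a13f7f, 4c536b4, fe3f0b9}.
That is 5 commits.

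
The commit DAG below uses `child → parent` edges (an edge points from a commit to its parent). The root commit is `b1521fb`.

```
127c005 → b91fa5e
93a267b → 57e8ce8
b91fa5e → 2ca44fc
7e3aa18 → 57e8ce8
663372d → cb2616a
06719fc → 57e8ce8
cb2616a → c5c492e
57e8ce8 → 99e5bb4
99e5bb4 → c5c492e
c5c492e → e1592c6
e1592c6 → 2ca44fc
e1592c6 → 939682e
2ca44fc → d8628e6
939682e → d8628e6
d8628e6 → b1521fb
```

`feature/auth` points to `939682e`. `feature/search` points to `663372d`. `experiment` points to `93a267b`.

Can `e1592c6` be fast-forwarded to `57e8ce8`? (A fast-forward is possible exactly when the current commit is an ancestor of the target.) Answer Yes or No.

Yes

A fast-forward from e1592c6 to 57e8ce8 is possible iff e1592c6 is an ancestor of 57e8ce8.
Ancestors of 57e8ce8: {2ca44fc, 57e8ce8, 939682e, 99e5bb4, b1521fb, c5c492e, d8628e6, e1592c6}.
e1592c6 is among them, so fast-forward is possible.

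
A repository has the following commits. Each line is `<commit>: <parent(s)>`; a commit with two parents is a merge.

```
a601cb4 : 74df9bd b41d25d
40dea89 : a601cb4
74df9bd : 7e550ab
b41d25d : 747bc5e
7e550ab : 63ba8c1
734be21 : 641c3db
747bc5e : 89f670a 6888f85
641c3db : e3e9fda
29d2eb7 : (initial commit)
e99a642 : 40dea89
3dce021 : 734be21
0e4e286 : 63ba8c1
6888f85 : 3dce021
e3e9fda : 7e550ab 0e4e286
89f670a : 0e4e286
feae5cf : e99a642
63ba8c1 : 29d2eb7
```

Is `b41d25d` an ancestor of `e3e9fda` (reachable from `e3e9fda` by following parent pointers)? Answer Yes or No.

No

Ancestors of e3e9fda: {0e4e286, 29d2eb7, 63ba8c1, 7e550ab, e3e9fda}.
b41d25d is not in that set, so it is not an ancestor of e3e9fda.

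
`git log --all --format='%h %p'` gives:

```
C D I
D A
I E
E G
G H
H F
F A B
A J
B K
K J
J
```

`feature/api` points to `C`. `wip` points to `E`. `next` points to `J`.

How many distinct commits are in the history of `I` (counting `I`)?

Walking parent pointers from I: reachable set = {A, B, E, F, G, H, I, J, K}.
That is 9 commits.

9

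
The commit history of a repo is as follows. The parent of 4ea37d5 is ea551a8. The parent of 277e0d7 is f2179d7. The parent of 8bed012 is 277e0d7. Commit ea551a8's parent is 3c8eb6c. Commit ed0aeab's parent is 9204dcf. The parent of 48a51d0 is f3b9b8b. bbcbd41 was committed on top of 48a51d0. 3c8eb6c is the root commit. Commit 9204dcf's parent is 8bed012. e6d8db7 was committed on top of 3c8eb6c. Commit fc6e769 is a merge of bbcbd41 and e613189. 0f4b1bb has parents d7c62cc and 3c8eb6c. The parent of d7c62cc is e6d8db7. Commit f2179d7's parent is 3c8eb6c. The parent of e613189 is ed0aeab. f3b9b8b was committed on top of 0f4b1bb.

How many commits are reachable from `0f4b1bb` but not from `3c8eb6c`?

Reachable from 0f4b1bb: {0f4b1bb, 3c8eb6c, d7c62cc, e6d8db7}.
Reachable from 3c8eb6c: {3c8eb6c}.
In 0f4b1bb's history but not 3c8eb6c's: {0f4b1bb, d7c62cc, e6d8db7} — 3 commits.

3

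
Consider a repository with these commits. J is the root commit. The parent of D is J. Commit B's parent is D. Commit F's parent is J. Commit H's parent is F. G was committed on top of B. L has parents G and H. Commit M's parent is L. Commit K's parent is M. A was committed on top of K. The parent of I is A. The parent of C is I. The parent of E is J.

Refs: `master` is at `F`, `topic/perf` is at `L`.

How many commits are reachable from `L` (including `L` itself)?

7

Walking parent pointers from L: reachable set = {B, D, F, G, H, J, L}.
That is 7 commits.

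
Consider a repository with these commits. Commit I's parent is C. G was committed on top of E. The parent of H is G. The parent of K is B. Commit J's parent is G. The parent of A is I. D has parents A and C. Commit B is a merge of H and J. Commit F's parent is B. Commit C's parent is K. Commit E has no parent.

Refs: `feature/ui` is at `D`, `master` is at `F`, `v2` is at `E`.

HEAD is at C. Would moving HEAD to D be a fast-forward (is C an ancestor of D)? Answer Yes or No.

A fast-forward from C to D is possible iff C is an ancestor of D.
Ancestors of D: {A, B, C, D, E, G, H, I, J, K}.
C is among them, so fast-forward is possible.

Yes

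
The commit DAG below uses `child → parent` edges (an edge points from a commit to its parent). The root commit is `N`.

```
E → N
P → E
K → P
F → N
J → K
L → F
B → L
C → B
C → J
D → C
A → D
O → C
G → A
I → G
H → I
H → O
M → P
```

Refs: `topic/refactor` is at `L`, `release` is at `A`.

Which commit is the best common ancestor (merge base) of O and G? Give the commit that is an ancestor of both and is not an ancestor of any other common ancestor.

Ancestors of O: {B, C, E, F, J, K, L, N, O, P}.
Ancestors of G: {A, B, C, D, E, F, G, J, K, L, N, P}.
Common ancestors: {B, C, E, F, J, K, L, N, P}.
Among these, C is not an ancestor of any other common ancestor — it is the merge base.

C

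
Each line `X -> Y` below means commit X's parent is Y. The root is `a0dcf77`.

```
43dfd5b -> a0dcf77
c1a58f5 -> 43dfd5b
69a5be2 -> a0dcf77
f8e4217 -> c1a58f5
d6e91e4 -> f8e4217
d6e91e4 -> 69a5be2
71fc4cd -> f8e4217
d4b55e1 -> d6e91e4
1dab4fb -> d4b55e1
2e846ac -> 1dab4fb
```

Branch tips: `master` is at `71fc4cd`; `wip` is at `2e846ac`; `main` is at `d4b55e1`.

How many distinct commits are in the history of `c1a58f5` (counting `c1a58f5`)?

3

Walking parent pointers from c1a58f5: reachable set = {43dfd5b, a0dcf77, c1a58f5}.
That is 3 commits.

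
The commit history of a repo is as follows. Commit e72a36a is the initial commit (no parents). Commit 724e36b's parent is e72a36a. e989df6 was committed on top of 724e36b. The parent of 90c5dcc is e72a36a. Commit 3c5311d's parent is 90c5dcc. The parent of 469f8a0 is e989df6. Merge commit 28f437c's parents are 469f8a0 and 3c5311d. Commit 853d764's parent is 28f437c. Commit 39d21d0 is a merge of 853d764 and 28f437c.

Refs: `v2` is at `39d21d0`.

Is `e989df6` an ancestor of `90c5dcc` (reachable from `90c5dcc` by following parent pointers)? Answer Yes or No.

Ancestors of 90c5dcc: {90c5dcc, e72a36a}.
e989df6 is not in that set, so it is not an ancestor of 90c5dcc.

No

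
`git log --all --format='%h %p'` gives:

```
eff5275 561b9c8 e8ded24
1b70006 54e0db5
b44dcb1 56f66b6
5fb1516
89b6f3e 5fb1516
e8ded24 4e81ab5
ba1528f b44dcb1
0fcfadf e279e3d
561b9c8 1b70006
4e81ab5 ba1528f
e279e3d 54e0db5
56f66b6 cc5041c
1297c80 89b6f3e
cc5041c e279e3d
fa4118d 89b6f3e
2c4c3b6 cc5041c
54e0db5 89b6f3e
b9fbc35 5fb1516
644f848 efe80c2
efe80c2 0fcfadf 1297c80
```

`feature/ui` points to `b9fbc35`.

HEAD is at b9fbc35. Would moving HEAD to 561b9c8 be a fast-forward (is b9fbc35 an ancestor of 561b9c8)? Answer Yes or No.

No

A fast-forward from b9fbc35 to 561b9c8 is possible iff b9fbc35 is an ancestor of 561b9c8.
Ancestors of 561b9c8: {1b70006, 54e0db5, 561b9c8, 5fb1516, 89b6f3e}.
b9fbc35 is not among them, so fast-forward is not possible.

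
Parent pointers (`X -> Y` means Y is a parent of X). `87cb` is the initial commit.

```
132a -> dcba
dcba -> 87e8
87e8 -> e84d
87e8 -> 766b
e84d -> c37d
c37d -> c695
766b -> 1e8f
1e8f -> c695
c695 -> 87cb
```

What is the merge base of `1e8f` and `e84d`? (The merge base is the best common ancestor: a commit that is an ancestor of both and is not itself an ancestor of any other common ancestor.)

c695

Ancestors of 1e8f: {1e8f, 87cb, c695}.
Ancestors of e84d: {87cb, c37d, c695, e84d}.
Common ancestors: {87cb, c695}.
Among these, c695 is not an ancestor of any other common ancestor — it is the merge base.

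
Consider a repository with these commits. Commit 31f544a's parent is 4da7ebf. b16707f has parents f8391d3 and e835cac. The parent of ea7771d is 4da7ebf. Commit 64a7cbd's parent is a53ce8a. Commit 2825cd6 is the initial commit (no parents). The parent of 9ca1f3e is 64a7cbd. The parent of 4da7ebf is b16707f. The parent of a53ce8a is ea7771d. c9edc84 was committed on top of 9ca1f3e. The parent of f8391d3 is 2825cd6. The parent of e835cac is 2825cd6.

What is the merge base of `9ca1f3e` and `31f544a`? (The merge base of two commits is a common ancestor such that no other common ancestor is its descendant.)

Ancestors of 9ca1f3e: {2825cd6, 4da7ebf, 64a7cbd, 9ca1f3e, a53ce8a, b16707f, e835cac, ea7771d, f8391d3}.
Ancestors of 31f544a: {2825cd6, 31f544a, 4da7ebf, b16707f, e835cac, f8391d3}.
Common ancestors: {2825cd6, 4da7ebf, b16707f, e835cac, f8391d3}.
Among these, 4da7ebf is not an ancestor of any other common ancestor — it is the merge base.

4da7ebf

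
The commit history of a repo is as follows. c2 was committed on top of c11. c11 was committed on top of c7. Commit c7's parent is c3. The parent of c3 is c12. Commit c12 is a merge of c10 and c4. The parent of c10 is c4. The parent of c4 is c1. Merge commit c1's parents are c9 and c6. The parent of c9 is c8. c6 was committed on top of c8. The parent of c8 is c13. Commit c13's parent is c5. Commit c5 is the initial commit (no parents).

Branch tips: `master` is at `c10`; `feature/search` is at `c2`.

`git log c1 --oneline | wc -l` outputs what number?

6

Walking parent pointers from c1: reachable set = {c1, c13, c5, c6, c8, c9}.
That is 6 commits.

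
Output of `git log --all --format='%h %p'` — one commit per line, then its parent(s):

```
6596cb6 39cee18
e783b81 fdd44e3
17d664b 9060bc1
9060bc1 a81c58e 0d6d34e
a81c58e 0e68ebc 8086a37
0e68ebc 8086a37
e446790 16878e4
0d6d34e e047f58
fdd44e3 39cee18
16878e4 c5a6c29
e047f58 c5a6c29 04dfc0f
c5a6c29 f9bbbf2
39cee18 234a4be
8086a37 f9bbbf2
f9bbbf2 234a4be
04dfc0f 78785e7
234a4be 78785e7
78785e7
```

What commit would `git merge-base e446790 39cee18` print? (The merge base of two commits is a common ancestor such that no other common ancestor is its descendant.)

234a4be

Ancestors of e446790: {16878e4, 234a4be, 78785e7, c5a6c29, e446790, f9bbbf2}.
Ancestors of 39cee18: {234a4be, 39cee18, 78785e7}.
Common ancestors: {234a4be, 78785e7}.
Among these, 234a4be is not an ancestor of any other common ancestor — it is the merge base.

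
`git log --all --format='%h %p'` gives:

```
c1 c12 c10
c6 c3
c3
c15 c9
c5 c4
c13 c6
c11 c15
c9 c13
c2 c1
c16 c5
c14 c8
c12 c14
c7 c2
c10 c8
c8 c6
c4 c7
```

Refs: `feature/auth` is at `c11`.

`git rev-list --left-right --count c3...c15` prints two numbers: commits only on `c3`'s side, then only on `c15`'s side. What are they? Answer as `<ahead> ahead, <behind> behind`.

0 ahead, 4 behind

Reachable from c3: {c3}.
Reachable from c15: {c13, c15, c3, c6, c9}.
Only in c3's history (ahead): {} — 0.
Only in c15's history (behind): {c13, c15, c6, c9} — 4.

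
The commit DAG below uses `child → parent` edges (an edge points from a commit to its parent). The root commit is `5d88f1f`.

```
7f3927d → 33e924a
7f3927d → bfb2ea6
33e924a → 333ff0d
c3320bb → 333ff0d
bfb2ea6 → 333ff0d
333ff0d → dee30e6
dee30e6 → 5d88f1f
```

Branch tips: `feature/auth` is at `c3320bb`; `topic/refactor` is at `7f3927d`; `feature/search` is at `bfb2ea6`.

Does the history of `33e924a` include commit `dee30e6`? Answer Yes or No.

Yes

Ancestors of 33e924a (commits reachable by following parents): {333ff0d, 33e924a, 5d88f1f, dee30e6}.
dee30e6 is in that set, so it is an ancestor of 33e924a.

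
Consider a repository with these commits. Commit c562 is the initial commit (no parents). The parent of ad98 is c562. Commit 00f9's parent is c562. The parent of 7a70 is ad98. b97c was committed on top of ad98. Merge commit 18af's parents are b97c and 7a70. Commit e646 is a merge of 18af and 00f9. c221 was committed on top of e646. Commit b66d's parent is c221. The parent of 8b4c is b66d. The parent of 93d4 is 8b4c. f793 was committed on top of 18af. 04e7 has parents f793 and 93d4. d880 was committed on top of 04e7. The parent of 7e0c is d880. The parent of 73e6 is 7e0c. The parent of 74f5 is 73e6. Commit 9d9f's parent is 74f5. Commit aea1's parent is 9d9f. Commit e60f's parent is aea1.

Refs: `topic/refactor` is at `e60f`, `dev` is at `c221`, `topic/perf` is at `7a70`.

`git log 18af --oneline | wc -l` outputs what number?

Walking parent pointers from 18af: reachable set = {18af, 7a70, ad98, b97c, c562}.
That is 5 commits.

5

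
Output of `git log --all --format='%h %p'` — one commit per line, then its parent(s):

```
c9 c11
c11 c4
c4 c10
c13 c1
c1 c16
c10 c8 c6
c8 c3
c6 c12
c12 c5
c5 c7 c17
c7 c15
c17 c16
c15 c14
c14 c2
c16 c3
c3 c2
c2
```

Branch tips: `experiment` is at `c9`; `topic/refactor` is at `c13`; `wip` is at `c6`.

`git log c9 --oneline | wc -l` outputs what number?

15

Walking parent pointers from c9: reachable set = {c10, c11, c12, c14, c15, c16, c17, c2, c3, c4, c5, c6, c7, c8, c9}.
That is 15 commits.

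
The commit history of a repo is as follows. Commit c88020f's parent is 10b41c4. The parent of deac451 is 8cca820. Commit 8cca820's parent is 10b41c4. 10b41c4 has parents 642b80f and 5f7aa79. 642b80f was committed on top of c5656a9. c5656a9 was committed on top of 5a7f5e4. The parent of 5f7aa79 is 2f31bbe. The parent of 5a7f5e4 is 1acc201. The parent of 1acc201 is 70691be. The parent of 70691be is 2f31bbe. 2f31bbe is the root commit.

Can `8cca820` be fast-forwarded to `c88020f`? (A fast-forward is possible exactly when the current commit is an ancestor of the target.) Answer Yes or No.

No

A fast-forward from 8cca820 to c88020f is possible iff 8cca820 is an ancestor of c88020f.
Ancestors of c88020f: {10b41c4, 1acc201, 2f31bbe, 5a7f5e4, 5f7aa79, 642b80f, 70691be, c5656a9, c88020f}.
8cca820 is not among them, so fast-forward is not possible.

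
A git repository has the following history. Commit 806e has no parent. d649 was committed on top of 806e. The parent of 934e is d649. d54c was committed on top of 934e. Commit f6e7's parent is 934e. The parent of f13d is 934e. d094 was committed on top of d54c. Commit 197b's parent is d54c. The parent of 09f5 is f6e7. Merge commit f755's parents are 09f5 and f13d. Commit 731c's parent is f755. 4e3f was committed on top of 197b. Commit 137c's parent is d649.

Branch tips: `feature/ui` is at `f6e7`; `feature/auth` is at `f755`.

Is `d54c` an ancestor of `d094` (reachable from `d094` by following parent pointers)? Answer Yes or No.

Ancestors of d094 (commits reachable by following parents): {806e, 934e, d094, d54c, d649}.
d54c is in that set, so it is an ancestor of d094.

Yes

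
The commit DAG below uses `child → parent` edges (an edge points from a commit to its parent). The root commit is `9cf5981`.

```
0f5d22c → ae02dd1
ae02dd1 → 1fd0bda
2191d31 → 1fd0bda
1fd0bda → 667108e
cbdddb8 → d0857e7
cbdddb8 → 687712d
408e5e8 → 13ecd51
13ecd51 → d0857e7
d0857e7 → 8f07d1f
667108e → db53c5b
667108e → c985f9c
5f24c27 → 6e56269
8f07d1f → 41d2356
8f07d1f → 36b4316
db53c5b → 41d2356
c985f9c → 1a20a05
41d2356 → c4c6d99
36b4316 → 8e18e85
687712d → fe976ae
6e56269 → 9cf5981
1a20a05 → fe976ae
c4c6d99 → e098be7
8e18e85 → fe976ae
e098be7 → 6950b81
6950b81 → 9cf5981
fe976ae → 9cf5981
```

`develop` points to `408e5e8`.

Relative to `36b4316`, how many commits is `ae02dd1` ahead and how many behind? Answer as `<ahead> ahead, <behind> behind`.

10 ahead, 2 behind

Reachable from ae02dd1: {1a20a05, 1fd0bda, 41d2356, 667108e, 6950b81, 9cf5981, ae02dd1, c4c6d99, c985f9c, db53c5b, e098be7, fe976ae}.
Reachable from 36b4316: {36b4316, 8e18e85, 9cf5981, fe976ae}.
Only in ae02dd1's history (ahead): {1a20a05, 1fd0bda, 41d2356, 667108e, 6950b81, ae02dd1, c4c6d99, c985f9c, db53c5b, e098be7} — 10.
Only in 36b4316's history (behind): {36b4316, 8e18e85} — 2.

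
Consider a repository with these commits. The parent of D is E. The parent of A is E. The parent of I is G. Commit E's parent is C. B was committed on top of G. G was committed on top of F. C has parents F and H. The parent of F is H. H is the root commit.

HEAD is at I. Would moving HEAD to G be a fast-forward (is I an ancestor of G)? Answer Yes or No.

No

A fast-forward from I to G is possible iff I is an ancestor of G.
Ancestors of G: {F, G, H}.
I is not among them, so fast-forward is not possible.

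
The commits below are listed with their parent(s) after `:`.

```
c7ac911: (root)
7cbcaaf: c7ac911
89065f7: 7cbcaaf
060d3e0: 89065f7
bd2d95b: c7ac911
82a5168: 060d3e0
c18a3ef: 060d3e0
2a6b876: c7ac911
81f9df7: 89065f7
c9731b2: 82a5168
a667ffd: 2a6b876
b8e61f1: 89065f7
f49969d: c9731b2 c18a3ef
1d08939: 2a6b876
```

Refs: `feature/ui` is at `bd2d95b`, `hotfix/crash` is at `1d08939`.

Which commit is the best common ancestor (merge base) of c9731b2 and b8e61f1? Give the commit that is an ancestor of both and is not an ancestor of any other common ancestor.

Ancestors of c9731b2: {060d3e0, 7cbcaaf, 82a5168, 89065f7, c7ac911, c9731b2}.
Ancestors of b8e61f1: {7cbcaaf, 89065f7, b8e61f1, c7ac911}.
Common ancestors: {7cbcaaf, 89065f7, c7ac911}.
Among these, 89065f7 is not an ancestor of any other common ancestor — it is the merge base.

89065f7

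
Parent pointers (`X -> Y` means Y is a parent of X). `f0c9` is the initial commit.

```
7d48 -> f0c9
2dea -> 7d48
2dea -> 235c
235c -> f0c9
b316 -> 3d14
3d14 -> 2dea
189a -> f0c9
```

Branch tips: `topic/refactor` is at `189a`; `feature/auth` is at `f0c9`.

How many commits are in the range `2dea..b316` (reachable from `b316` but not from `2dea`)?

Reachable from b316: {235c, 2dea, 3d14, 7d48, b316, f0c9}.
Reachable from 2dea: {235c, 2dea, 7d48, f0c9}.
In b316's history but not 2dea's: {3d14, b316} — 2 commits.

2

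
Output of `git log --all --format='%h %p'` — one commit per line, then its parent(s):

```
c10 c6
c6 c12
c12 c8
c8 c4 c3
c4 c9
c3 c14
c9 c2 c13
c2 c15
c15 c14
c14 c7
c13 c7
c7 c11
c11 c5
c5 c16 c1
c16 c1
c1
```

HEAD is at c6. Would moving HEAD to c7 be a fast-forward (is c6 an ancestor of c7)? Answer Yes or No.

No

A fast-forward from c6 to c7 is possible iff c6 is an ancestor of c7.
Ancestors of c7: {c1, c11, c16, c5, c7}.
c6 is not among them, so fast-forward is not possible.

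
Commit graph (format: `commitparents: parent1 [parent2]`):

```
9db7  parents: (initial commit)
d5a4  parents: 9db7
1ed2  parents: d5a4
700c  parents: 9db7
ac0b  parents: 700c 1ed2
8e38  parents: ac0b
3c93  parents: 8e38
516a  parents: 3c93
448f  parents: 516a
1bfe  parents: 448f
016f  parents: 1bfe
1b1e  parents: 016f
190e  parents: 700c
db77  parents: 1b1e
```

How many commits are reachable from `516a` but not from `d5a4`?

6

Reachable from 516a: {1ed2, 3c93, 516a, 700c, 8e38, 9db7, ac0b, d5a4}.
Reachable from d5a4: {9db7, d5a4}.
In 516a's history but not d5a4's: {1ed2, 3c93, 516a, 700c, 8e38, ac0b} — 6 commits.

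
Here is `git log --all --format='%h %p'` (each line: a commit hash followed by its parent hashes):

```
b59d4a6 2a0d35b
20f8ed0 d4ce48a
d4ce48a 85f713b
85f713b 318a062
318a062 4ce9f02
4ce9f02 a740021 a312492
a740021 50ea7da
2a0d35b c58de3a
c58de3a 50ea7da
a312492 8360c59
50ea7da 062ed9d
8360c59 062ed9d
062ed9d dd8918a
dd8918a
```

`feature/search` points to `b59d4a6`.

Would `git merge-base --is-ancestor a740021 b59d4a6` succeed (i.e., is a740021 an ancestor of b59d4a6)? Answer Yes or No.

Ancestors of b59d4a6: {062ed9d, 2a0d35b, 50ea7da, b59d4a6, c58de3a, dd8918a}.
a740021 is not in that set, so it is not an ancestor of b59d4a6.

No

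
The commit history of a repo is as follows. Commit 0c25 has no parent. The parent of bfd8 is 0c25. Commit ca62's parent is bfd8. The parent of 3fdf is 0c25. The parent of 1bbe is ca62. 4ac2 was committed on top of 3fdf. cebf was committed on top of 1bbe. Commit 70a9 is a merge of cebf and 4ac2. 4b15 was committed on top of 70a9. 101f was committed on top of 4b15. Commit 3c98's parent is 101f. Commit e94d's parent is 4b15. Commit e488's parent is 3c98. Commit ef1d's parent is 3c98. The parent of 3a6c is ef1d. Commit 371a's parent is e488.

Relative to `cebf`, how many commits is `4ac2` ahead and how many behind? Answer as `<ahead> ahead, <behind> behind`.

Reachable from 4ac2: {0c25, 3fdf, 4ac2}.
Reachable from cebf: {0c25, 1bbe, bfd8, ca62, cebf}.
Only in 4ac2's history (ahead): {3fdf, 4ac2} — 2.
Only in cebf's history (behind): {1bbe, bfd8, ca62, cebf} — 4.

2 ahead, 4 behind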